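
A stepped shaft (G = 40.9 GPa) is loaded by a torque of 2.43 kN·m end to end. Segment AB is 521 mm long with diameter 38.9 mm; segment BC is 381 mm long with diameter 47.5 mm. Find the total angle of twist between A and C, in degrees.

10.5°

J_AB = π(0.0389)⁴/32 = 2.25×10^-7 m⁴; J_BC = π(0.0475)⁴/32 = 5.00×10^-7 m⁴.
θ = (T/G)·Σ L_i/J_i = (2430/40.9×10⁹)·(0.521/2.25×10^-7 + 0.381/5.00×10^-7) = 0.1830 rad.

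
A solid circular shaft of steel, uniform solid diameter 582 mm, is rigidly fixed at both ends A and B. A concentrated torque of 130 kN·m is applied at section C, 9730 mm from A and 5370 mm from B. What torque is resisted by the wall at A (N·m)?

46200 N·m

With uniform GJ and both ends fixed, compatibility θ_AC = θ_CB gives T_A·a = T_B·b, together with T_A + T_B = T₀.
T_A = T₀·b/(a+b) = 130000·5370/15100 = 46230 N·m; T_B = 83770 N·m.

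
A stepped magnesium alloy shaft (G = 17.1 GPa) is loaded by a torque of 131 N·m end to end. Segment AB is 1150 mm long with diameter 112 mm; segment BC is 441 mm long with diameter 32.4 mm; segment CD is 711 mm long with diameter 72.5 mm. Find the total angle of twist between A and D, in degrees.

1.94°

J_AB = π(0.112)⁴/32 = 1.54×10^-5 m⁴; J_BC = π(0.0324)⁴/32 = 1.08×10^-7 m⁴; J_CD = π(0.0725)⁴/32 = 2.71×10^-6 m⁴.
θ = (T/G)·Σ L_i/J_i = (131.0/17.1×10⁹)·(1.15/1.54×10^-5 + 0.441/1.08×10^-7 + 0.711/2.71×10^-6) = 0.03381 rad.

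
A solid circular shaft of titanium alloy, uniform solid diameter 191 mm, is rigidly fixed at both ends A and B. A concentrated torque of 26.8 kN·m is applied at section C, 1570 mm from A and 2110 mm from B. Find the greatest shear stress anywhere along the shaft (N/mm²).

11.2 N/mm²

With uniform GJ and both ends fixed, compatibility θ_AC = θ_CB gives T_A·a = T_B·b, together with T_A + T_B = T₀.
T_A = T₀·b/(a+b) = 26800·2110/3680 = 15370 N·m; T_B = 11430 N·m.
τ in each portion: τ_AC = 1.12×10^7 Pa, τ_CB = 8.36×10^6 Pa; maximum is in AC.
τ_max = T_AC·r/J = 15370·0.0955/1.31×10^-4 = 1.123×10^7 Pa.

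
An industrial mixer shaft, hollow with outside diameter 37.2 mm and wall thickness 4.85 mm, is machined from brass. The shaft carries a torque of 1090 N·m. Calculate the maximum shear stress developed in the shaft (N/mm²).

154 N/mm²

J = π(d_o⁴ − d_i⁴)/32 = π(0.0372⁴ − 0.0275⁴)/32 = 1.319×10^-7 m⁴.
τ_max = T·r/J = 1090 × 0.0186 / 1.319×10^-7 = 1.538×10^8 Pa.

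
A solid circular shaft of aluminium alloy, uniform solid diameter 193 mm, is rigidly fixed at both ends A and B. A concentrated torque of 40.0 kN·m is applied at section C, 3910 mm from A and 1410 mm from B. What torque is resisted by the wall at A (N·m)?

10600 N·m

With uniform GJ and both ends fixed, compatibility θ_AC = θ_CB gives T_A·a = T_B·b, together with T_A + T_B = T₀.
T_A = T₀·b/(a+b) = 40000·1410/5320 = 10600 N·m; T_B = 29400 N·m.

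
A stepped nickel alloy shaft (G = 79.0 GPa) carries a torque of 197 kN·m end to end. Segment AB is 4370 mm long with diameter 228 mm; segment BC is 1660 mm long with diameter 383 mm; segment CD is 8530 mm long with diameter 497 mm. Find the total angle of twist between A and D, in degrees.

J_AB = π(0.228)⁴/32 = 2.65×10^-4 m⁴; J_BC = π(0.383)⁴/32 = 2.11×10^-3 m⁴; J_CD = π(0.497)⁴/32 = 5.99×10^-3 m⁴.
θ = (T/G)·Σ L_i/J_i = (197000/79.0×10⁹)·(4.37/2.65×10^-4 + 1.66/2.11×10^-3 + 8.53/5.99×10^-3) = 0.04659 rad.

2.67°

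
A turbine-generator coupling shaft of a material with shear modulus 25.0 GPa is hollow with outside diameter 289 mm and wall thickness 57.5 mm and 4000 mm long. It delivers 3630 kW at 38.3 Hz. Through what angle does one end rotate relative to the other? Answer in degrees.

0.232°

ω = 2π·38.3 = 240.6 rad/s, so T = P/ω = 3630×10³ / 240.6 = 15080 N·m.
J = π(d_o⁴ − d_i⁴)/32 = π(0.289⁴ − 0.174⁴)/32 = 5.949×10^-4 m⁴.
θ = T·L/(G·J) = 15080 × 4.00 / (25.0×10⁹ × 5.949×10^-4) = 4.057×10^-3 rad.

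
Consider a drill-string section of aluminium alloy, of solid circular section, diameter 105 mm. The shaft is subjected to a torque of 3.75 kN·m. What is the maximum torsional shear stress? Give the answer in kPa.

J = πd⁴/32 = π(0.105)⁴/32 = 1.193×10^-5 m⁴.
τ_max = T·r/J = 3750 × 0.0525 / 1.193×10^-5 = 1.650×10^7 Pa.

16500 kPa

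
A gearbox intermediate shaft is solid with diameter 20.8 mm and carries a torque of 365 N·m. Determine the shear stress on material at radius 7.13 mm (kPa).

142000 kPa

J = πd⁴/32 = π(0.0208)⁴/32 = 1.838×10^-8 m⁴.
Shear stress varies linearly with radius: τ = T·r/J = 365.0 × 0.00713 / 1.838×10^-8 = 1.416×10^8 Pa.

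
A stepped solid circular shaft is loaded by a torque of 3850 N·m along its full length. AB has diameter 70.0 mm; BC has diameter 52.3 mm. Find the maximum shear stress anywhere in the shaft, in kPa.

137000 kPa

Under the same torque, τ_max = 16T/(πd³) is largest where d is smallest — segment BC (d = 52.3 mm).
τ_max = 16·3850/(π·(0.0523)³) = 1.371×10^8 Pa.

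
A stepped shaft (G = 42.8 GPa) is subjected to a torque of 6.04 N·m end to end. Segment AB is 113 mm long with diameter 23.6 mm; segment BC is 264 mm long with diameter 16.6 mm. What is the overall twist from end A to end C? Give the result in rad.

0.00552 rad

J_AB = π(0.0236)⁴/32 = 3.05×10^-8 m⁴; J_BC = π(0.0166)⁴/32 = 7.45×10^-9 m⁴.
θ = (T/G)·Σ L_i/J_i = (6.040/42.8×10⁹)·(0.113/3.05×10^-8 + 0.264/7.45×10^-9) = 5.521×10^-3 rad.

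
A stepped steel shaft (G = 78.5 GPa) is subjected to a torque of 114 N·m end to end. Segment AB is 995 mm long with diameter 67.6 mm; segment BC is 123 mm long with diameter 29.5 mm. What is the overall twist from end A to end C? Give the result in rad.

J_AB = π(0.0676)⁴/32 = 2.05×10^-6 m⁴; J_BC = π(0.0295)⁴/32 = 7.44×10^-8 m⁴.
θ = (T/G)·Σ L_i/J_i = (114.0/78.5×10⁹)·(0.995/2.05×10^-6 + 0.123/7.44×10^-8) = 3.107×10^-3 rad.

0.00311 rad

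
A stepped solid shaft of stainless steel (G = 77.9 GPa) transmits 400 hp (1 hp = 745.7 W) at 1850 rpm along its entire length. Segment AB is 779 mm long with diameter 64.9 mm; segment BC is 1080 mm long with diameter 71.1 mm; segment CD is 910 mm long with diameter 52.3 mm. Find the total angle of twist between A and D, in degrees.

2.40°

ω = 2π·1850/60 = 193.7 rad/s, so T = P/ω = 400×745.7 / 193.7 = 1540 N·m.
J_AB = π(0.0649)⁴/32 = 1.74×10^-6 m⁴; J_BC = π(0.0711)⁴/32 = 2.51×10^-6 m⁴; J_CD = π(0.0523)⁴/32 = 7.35×10^-7 m⁴.
θ = (T/G)·Σ L_i/J_i = (1540/77.9×10⁹)·(0.779/1.74×10^-6 + 1.08/2.51×10^-6 + 0.910/7.35×10^-7) = 0.04183 rad.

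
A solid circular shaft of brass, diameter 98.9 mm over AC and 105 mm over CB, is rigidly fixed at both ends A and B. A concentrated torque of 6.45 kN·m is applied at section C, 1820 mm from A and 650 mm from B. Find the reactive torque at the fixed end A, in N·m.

Compatibility: T_A·a/J_AC = T_B·b/J_CB with T_A + T_B = T₀.
J_AC = 9.39×10^-6 m⁴, J_CB = 1.19×10^-5 m⁴, so T_A = T₀·(J_AC/a)/((J_AC/a)+(J_CB/b)) = 1415 N·m, T_B = 5035 N·m.

1420 N·m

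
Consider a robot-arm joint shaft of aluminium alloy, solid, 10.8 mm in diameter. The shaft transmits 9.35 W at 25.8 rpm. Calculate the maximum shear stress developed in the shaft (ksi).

ω = 2π·25.8/60 = 2.702 rad/s, so T = P/ω = 9.35 / 2.702 = 3.461 N·m.
J = πd⁴/32 = π(0.0108)⁴/32 = 1.336×10^-9 m⁴.
τ_max = T·r/J = 3.461 × 0.00540 / 1.336×10^-9 = 1.399×10^7 Pa.

2.03 ksi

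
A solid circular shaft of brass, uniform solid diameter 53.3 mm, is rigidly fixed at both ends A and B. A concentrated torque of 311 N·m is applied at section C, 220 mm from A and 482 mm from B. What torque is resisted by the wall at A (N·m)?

With uniform GJ and both ends fixed, compatibility θ_AC = θ_CB gives T_A·a = T_B·b, together with T_A + T_B = T₀.
T_A = T₀·b/(a+b) = 311.0·482/702.0 = 213.5 N·m; T_B = 97.46 N·m.

214 N·m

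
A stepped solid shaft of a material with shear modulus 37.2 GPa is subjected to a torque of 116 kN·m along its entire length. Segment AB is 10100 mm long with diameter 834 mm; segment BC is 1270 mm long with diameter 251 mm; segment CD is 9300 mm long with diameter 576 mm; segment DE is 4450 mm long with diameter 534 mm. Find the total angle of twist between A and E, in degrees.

J_AB = π(0.834)⁴/32 = 0.0475 m⁴; J_BC = π(0.251)⁴/32 = 3.90×10^-4 m⁴; J_CD = π(0.576)⁴/32 = 0.0108 m⁴; J_DE = π(0.534)⁴/32 = 7.98×10^-3 m⁴.
θ = (T/G)·Σ L_i/J_i = (116000/37.2×10⁹)·(10.1/0.0475 + 1.27/3.90×10^-4 + 9.30/0.0108 + 4.45/7.98×10^-3) = 0.01525 rad.

0.874°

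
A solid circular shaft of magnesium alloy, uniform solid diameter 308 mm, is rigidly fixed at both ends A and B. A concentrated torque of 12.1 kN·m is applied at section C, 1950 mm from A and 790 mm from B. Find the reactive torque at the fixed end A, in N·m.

With uniform GJ and both ends fixed, compatibility θ_AC = θ_CB gives T_A·a = T_B·b, together with T_A + T_B = T₀.
T_A = T₀·b/(a+b) = 12100·790/2740 = 3489 N·m; T_B = 8611 N·m.

3490 N·m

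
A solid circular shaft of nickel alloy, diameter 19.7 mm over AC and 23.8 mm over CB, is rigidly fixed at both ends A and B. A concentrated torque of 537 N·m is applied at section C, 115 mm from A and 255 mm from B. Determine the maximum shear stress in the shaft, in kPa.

Compatibility: T_A·a/J_AC = T_B·b/J_CB with T_A + T_B = T₀.
J_AC = 1.48×10^-8 m⁴, J_CB = 3.15×10^-8 m⁴, so T_A = T₀·(J_AC/a)/((J_AC/a)+(J_CB/b)) = 273.9 N·m, T_B = 263.1 N·m.
τ in each portion: τ_AC = 1.82×10^8 Pa, τ_CB = 9.94×10^7 Pa; maximum is in AC.
τ_max = T_AC·r/J = 273.9·0.00985/1.48×10^-8 = 1.824×10^8 Pa.

182000 kPa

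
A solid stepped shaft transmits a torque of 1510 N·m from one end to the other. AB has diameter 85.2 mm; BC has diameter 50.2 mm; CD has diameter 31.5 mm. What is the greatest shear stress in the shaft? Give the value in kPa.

246000 kPa

Under the same torque, τ_max = 16T/(πd³) is largest where d is smallest — segment CD (d = 31.5 mm).
τ_max = 16·1510/(π·(0.0315)³) = 2.460×10^8 Pa.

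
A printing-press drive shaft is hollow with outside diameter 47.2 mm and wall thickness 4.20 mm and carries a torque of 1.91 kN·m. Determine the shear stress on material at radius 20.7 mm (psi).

J = π(d_o⁴ − d_i⁴)/32 = π(0.0472⁴ − 0.0388⁴)/32 = 2.648×10^-7 m⁴.
Shear stress varies linearly with radius: τ = T·r/J = 1910 × 0.0207 / 2.648×10^-7 = 1.493×10^8 Pa.

21700 psi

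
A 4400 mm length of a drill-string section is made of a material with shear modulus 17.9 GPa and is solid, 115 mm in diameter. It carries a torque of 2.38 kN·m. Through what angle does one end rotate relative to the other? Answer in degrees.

J = πd⁴/32 = π(0.115)⁴/32 = 1.717×10^-5 m⁴.
θ = T·L/(G·J) = 2380 × 4.40 / (17.9×10⁹ × 1.717×10^-5) = 0.03407 rad.

1.95°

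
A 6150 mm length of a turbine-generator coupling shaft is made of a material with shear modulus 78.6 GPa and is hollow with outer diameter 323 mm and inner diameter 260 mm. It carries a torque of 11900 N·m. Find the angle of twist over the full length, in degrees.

J = π(d_o⁴ − d_i⁴)/32 = π(0.323⁴ − 0.260⁴)/32 = 6.200×10^-4 m⁴.
θ = T·L/(G·J) = 11900 × 6.15 / (78.6×10⁹ × 6.200×10^-4) = 1.502×10^-3 rad.

0.0861°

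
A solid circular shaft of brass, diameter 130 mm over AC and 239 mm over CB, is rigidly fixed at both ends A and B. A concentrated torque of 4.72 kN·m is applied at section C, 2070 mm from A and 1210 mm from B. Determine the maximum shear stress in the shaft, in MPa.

Compatibility: T_A·a/J_AC = T_B·b/J_CB with T_A + T_B = T₀.
J_AC = 2.80×10^-5 m⁴, J_CB = 3.20×10^-4 m⁴, so T_A = T₀·(J_AC/a)/((J_AC/a)+(J_CB/b)) = 229.8 N·m, T_B = 4490 N·m.
τ in each portion: τ_AC = 5.33×10^5 Pa, τ_CB = 1.68×10^6 Pa; maximum is in CB.
τ_max = T_CB·r/J = 4490·0.119/3.20×10^-4 = 1.675×10^6 Pa.

1.68 MPa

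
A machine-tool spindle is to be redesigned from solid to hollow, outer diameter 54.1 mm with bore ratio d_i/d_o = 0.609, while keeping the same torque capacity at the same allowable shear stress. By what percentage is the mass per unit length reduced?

Equal τ_max and T ⇒ the solid shaft needs d_s³ = d_o³(1−k⁴), so d_s = 54.1·(1−0.609⁴)^(1/3) = 51.50 mm.
Area ratio A_h/A_s = d_o²(1−k²)/d_s² = (1−k²)/(1−k⁴)^(2/3) = 0.6943.
Mass saving = 1 − 0.6943 = 30.6 %.

30.6 %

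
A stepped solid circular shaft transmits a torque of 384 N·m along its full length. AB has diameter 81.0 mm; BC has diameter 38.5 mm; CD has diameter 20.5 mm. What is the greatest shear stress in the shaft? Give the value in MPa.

227 MPa

Under the same torque, τ_max = 16T/(πd³) is largest where d is smallest — segment CD (d = 20.5 mm).
τ_max = 16·384.0/(π·(0.0205)³) = 2.270×10^8 Pa.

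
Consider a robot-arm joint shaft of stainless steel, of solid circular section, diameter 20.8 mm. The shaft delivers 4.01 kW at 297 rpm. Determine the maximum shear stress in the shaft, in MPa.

ω = 2π·297/60 = 31.10 rad/s, so T = P/ω = 4.01×10³ / 31.10 = 128.9 N·m.
J = πd⁴/32 = π(0.0208)⁴/32 = 1.838×10^-8 m⁴.
τ_max = T·r/J = 128.9 × 0.0104 / 1.838×10^-8 = 7.297×10^7 Pa.

73.0 MPa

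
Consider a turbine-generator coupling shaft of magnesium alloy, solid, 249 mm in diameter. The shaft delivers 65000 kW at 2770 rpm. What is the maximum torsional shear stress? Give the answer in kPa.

73900 kPa

ω = 2π·2770/60 = 290.1 rad/s, so T = P/ω = 65000×10³ / 290.1 = 224100 N·m.
J = πd⁴/32 = π(0.249)⁴/32 = 3.774×10^-4 m⁴.
τ_max = T·r/J = 224100 × 0.124 / 3.774×10^-4 = 7.392×10^7 Pa.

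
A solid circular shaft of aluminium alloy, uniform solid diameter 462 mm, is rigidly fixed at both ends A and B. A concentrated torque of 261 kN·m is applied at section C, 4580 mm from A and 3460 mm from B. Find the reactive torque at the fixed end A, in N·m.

112000 N·m

With uniform GJ and both ends fixed, compatibility θ_AC = θ_CB gives T_A·a = T_B·b, together with T_A + T_B = T₀.
T_A = T₀·b/(a+b) = 261000·3460/8040 = 112300 N·m; T_B = 148700 N·m.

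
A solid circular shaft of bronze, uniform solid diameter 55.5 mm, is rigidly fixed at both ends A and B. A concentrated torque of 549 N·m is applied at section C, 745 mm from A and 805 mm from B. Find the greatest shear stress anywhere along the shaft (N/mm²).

With uniform GJ and both ends fixed, compatibility θ_AC = θ_CB gives T_A·a = T_B·b, together with T_A + T_B = T₀.
T_A = T₀·b/(a+b) = 549.0·805/1550 = 285.1 N·m; T_B = 263.9 N·m.
τ in each portion: τ_AC = 8.49×10^6 Pa, τ_CB = 7.86×10^6 Pa; maximum is in AC.
τ_max = T_AC·r/J = 285.1·0.0278/9.31×10^-7 = 8.494×10^6 Pa.

8.49 N/mm²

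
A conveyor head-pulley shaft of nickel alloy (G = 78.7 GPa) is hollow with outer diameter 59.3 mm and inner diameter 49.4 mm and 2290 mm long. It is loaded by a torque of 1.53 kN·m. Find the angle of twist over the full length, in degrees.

J = π(d_o⁴ − d_i⁴)/32 = π(0.0593⁴ − 0.0494⁴)/32 = 6.293×10^-7 m⁴.
θ = T·L/(G·J) = 1530 × 2.29 / (78.7×10⁹ × 6.293×10^-7) = 0.07074 rad.

4.05°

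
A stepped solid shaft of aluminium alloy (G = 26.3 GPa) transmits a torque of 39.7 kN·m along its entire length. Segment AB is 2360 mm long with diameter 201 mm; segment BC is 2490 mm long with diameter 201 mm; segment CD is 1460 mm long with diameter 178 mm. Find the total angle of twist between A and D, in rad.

J_AB = π(0.201)⁴/32 = 1.60×10^-4 m⁴; J_BC = π(0.201)⁴/32 = 1.60×10^-4 m⁴; J_CD = π(0.178)⁴/32 = 9.86×10^-5 m⁴.
θ = (T/G)·Σ L_i/J_i = (39700/26.3×10⁹)·(2.36/1.60×10^-4 + 2.49/1.60×10^-4 + 1.46/9.86×10^-5) = 0.06805 rad.

0.0680 rad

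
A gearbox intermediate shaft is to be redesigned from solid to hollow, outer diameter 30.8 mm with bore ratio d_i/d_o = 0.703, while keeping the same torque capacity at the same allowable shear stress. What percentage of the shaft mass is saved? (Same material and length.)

39.0 %

Equal τ_max and T ⇒ the solid shaft needs d_s³ = d_o³(1−k⁴), so d_s = 30.8·(1−0.703⁴)^(1/3) = 28.06 mm.
Area ratio A_h/A_s = d_o²(1−k²)/d_s² = (1−k²)/(1−k⁴)^(2/3) = 0.6096.
Mass saving = 1 − 0.6096 = 39.0 %.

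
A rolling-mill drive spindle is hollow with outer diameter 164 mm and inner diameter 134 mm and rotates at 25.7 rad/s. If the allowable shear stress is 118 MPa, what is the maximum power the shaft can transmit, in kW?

J = π(d_o⁴ − d_i⁴)/32 = π(0.164⁴ − 0.134⁴)/32 = 3.937×10^-5 m⁴.
T_max = τ_allow·J/r = 1.18×10^8 × 3.937×10^-5 / 0.0820 = 56650 N·m.
ω = 25.7 rad/s, so P_max = T_max·ω = 1.456×10^6 W.

1460 kW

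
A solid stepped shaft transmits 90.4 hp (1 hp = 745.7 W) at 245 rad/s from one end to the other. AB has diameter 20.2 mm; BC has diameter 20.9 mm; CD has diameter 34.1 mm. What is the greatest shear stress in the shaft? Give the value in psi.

ω = 245 rad/s, so T = P/ω = 90.4×745.7 / 245.0 = 275.1 N·m.
Under the same torque, τ_max = 16T/(πd³) is largest where d is smallest — segment AB (d = 20.2 mm).
τ_max = 16·275.1/(π·(0.0202)³) = 1.700×10^8 Pa.

24700 psi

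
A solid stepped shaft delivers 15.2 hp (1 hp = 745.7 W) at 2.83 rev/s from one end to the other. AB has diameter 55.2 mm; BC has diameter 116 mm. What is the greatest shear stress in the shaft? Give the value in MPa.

19.3 MPa

ω = 2π·2.83 = 17.78 rad/s, so T = P/ω = 15.2×745.7 / 17.78 = 637.4 N·m.
Under the same torque, τ_max = 16T/(πd³) is largest where d is smallest — segment AB (d = 55.2 mm).
τ_max = 16·637.4/(π·(0.0552)³) = 1.930×10^7 Pa.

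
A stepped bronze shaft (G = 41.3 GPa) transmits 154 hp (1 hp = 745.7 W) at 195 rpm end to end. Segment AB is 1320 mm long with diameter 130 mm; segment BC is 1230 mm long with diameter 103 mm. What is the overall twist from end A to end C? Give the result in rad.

ω = 2π·195/60 = 20.42 rad/s, so T = P/ω = 154×745.7 / 20.42 = 5624 N·m.
J_AB = π(0.130)⁴/32 = 2.80×10^-5 m⁴; J_BC = π(0.103)⁴/32 = 1.10×10^-5 m⁴.
θ = (T/G)·Σ L_i/J_i = (5624/41.3×10⁹)·(1.32/2.80×10^-5 + 1.23/1.10×10^-5) = 0.02157 rad.

0.0216 rad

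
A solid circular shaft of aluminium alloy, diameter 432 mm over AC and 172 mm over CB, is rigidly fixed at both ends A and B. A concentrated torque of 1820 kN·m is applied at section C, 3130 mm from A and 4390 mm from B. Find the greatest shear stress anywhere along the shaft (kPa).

Compatibility: T_A·a/J_AC = T_B·b/J_CB with T_A + T_B = T₀.
J_AC = 3.42×10^-3 m⁴, J_CB = 8.59×10^-5 m⁴, so T_A = T₀·(J_AC/a)/((J_AC/a)+(J_CB/b)) = 1.788e6 N·m, T_B = 32030 N·m.
τ in each portion: τ_AC = 1.13×10^8 Pa, τ_CB = 3.21×10^7 Pa; maximum is in AC.
τ_max = T_AC·r/J = 1.788e6·0.216/3.42×10^-3 = 1.129×10^8 Pa.

113000 kPa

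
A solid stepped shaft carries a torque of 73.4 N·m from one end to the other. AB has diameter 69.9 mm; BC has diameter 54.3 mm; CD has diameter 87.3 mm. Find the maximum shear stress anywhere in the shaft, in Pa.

2.33e6 Pa

Under the same torque, τ_max = 16T/(πd³) is largest where d is smallest — segment BC (d = 54.3 mm).
τ_max = 16·73.40/(π·(0.0543)³) = 2.335×10^6 Pa.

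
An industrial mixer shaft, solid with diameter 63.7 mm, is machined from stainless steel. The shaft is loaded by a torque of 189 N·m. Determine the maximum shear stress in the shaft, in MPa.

3.72 MPa

J = πd⁴/32 = π(0.0637)⁴/32 = 1.616×10^-6 m⁴.
τ_max = T·r/J = 189.0 × 0.0319 / 1.616×10^-6 = 3.724×10^6 Pa.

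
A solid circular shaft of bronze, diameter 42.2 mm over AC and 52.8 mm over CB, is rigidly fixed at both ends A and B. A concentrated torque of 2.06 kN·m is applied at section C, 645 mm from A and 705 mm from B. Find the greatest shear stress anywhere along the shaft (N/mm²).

Compatibility: T_A·a/J_AC = T_B·b/J_CB with T_A + T_B = T₀.
J_AC = 3.11×10^-7 m⁴, J_CB = 7.63×10^-7 m⁴, so T_A = T₀·(J_AC/a)/((J_AC/a)+(J_CB/b)) = 635.4 N·m, T_B = 1425 N·m.
τ in each portion: τ_AC = 4.31×10^7 Pa, τ_CB = 4.93×10^7 Pa; maximum is in CB.
τ_max = T_CB·r/J = 1425·0.0264/7.63×10^-7 = 4.929×10^7 Pa.

49.3 N/mm²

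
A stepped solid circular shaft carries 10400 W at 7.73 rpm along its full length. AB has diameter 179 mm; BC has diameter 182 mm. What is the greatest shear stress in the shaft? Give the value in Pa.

1.14e7 Pa

ω = 2π·7.73/60 = 0.8095 rad/s, so T = P/ω = 10400 / 0.8095 = 12850 N·m.
Under the same torque, τ_max = 16T/(πd³) is largest where d is smallest — segment AB (d = 179 mm).
τ_max = 16·12850/(π·(0.179)³) = 1.141×10^7 Pa.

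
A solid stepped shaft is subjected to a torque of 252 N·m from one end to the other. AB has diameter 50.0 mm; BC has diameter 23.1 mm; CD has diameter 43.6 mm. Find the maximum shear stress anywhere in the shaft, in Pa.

1.04e8 Pa

Under the same torque, τ_max = 16T/(πd³) is largest where d is smallest — segment BC (d = 23.1 mm).
τ_max = 16·252.0/(π·(0.0231)³) = 1.041×10^8 Pa.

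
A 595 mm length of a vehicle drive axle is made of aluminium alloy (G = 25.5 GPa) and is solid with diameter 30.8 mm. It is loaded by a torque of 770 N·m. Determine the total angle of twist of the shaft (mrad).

J = πd⁴/32 = π(0.0308)⁴/32 = 8.835×10^-8 m⁴.
θ = T·L/(G·J) = 770.0 × 0.595 / (25.5×10⁹ × 8.835×10^-8) = 0.2034 rad.

203 mrad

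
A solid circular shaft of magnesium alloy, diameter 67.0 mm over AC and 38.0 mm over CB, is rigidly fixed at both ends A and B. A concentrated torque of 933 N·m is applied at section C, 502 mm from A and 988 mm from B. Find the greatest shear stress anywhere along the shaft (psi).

2180 psi

Compatibility: T_A·a/J_AC = T_B·b/J_CB with T_A + T_B = T₀.
J_AC = 1.98×10^-6 m⁴, J_CB = 2.05×10^-7 m⁴, so T_A = T₀·(J_AC/a)/((J_AC/a)+(J_CB/b)) = 886.4 N·m, T_B = 46.60 N·m.
τ in each portion: τ_AC = 1.50×10^7 Pa, τ_CB = 4.33×10^6 Pa; maximum is in AC.
τ_max = T_AC·r/J = 886.4·0.0335/1.98×10^-6 = 1.501×10^7 Pa.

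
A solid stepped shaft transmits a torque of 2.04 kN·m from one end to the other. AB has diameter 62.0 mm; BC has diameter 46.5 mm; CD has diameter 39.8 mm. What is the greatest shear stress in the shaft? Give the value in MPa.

Under the same torque, τ_max = 16T/(πd³) is largest where d is smallest — segment CD (d = 39.8 mm).
τ_max = 16·2040/(π·(0.0398)³) = 1.648×10^8 Pa.

165 MPa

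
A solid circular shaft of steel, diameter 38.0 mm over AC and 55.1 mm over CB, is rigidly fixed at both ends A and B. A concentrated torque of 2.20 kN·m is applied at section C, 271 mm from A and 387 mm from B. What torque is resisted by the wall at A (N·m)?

Compatibility: T_A·a/J_AC = T_B·b/J_CB with T_A + T_B = T₀.
J_AC = 2.05×10^-7 m⁴, J_CB = 9.05×10^-7 m⁴, so T_A = T₀·(J_AC/a)/((J_AC/a)+(J_CB/b)) = 537.2 N·m, T_B = 1663 N·m.

537 N·m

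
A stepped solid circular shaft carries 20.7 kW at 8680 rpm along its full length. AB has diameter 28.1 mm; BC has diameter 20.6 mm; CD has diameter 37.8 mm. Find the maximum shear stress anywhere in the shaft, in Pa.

ω = 2π·8680/60 = 909.0 rad/s, so T = P/ω = 20.7×10³ / 909.0 = 22.77 N·m.
Under the same torque, τ_max = 16T/(πd³) is largest where d is smallest — segment BC (d = 20.6 mm).
τ_max = 16·22.77/(π·(0.0206)³) = 1.327×10^7 Pa.

1.33e7 Pa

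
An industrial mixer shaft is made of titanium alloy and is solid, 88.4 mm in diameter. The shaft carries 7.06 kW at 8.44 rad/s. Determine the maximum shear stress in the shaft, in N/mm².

ω = 8.44 rad/s, so T = P/ω = 7.06×10³ / 8.440 = 836.5 N·m.
J = πd⁴/32 = π(0.0884)⁴/32 = 5.995×10^-6 m⁴.
τ_max = T·r/J = 836.5 × 0.0442 / 5.995×10^-6 = 6.167×10^6 Pa.

6.17 N/mm²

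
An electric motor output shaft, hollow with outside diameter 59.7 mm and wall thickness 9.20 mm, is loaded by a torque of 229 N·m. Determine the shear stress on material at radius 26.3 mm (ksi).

J = π(d_o⁴ − d_i⁴)/32 = π(0.0597⁴ − 0.0413⁴)/32 = 9.615×10^-7 m⁴.
Shear stress varies linearly with radius: τ = T·r/J = 229.0 × 0.0263 / 9.615×10^-7 = 6.264×10^6 Pa.

0.909 ksi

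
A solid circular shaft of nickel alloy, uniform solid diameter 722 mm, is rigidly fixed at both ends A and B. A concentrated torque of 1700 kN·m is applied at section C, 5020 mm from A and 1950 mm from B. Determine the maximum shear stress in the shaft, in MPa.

With uniform GJ and both ends fixed, compatibility θ_AC = θ_CB gives T_A·a = T_B·b, together with T_A + T_B = T₀.
T_A = T₀·b/(a+b) = 1.700e6·1950/6970 = 475600 N·m; T_B = 1.224e6 N·m.
τ in each portion: τ_AC = 6.44×10^6 Pa, τ_CB = 1.66×10^7 Pa; maximum is in CB.
τ_max = T_CB·r/J = 1.224e6·0.361/0.0267 = 1.657×10^7 Pa.

16.6 MPa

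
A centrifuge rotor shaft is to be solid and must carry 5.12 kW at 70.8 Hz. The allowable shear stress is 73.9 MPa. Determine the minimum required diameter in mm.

9.26 mm

ω = 2π·70.8 = 444.8 rad/s, so T = P/ω = 5.12×10³ / 444.8 = 11.51 N·m.
For a solid shaft τ_max = 16T/(πd³), so d = (16T/(π τ_allow))^(1/3) = (16·11.51/(π·7.39×10^7))^(1/3) = 0.009257 m.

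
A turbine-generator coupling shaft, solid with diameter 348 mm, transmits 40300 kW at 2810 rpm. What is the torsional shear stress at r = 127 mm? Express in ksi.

ω = 2π·2810/60 = 294.3 rad/s, so T = P/ω = 40300×10³ / 294.3 = 137000 N·m.
J = πd⁴/32 = π(0.348)⁴/32 = 1.440×10^-3 m⁴.
Shear stress varies linearly with radius: τ = T·r/J = 137000 × 0.127 / 1.440×10^-3 = 1.208×10^7 Pa.

1.75 ksi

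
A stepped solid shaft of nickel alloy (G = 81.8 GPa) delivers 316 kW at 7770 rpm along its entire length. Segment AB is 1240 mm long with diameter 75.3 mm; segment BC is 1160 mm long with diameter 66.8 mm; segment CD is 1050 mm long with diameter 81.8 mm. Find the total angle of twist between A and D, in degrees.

ω = 2π·7770/60 = 813.7 rad/s, so T = P/ω = 316×10³ / 813.7 = 388.4 N·m.
J_AB = π(0.0753)⁴/32 = 3.16×10^-6 m⁴; J_BC = π(0.0668)⁴/32 = 1.95×10^-6 m⁴; J_CD = π(0.0818)⁴/32 = 4.40×10^-6 m⁴.
θ = (T/G)·Σ L_i/J_i = (388.4/81.8×10⁹)·(1.24/3.16×10^-6 + 1.16/1.95×10^-6 + 1.05/4.40×10^-6) = 5.817×10^-3 rad.

0.333°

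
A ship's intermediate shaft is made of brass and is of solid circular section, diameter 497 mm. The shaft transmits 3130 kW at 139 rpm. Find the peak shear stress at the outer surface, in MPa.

8.92 MPa

ω = 2π·139/60 = 14.56 rad/s, so T = P/ω = 3130×10³ / 14.56 = 215000 N·m.
J = πd⁴/32 = π(0.497)⁴/32 = 5.990×10^-3 m⁴.
τ_max = T·r/J = 215000 × 0.248 / 5.990×10^-3 = 8.921×10^6 Pa.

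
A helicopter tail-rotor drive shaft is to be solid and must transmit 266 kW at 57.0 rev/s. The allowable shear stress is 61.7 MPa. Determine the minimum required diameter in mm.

39.4 mm

ω = 2π·57.0 = 358.1 rad/s, so T = P/ω = 266×10³ / 358.1 = 742.7 N·m.
For a solid shaft τ_max = 16T/(πd³), so d = (16T/(π τ_allow))^(1/3) = (16·742.7/(π·6.17×10^7))^(1/3) = 0.03943 m.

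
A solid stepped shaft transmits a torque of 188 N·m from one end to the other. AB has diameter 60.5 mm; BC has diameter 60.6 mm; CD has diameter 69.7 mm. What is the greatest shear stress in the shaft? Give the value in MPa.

Under the same torque, τ_max = 16T/(πd³) is largest where d is smallest — segment AB (d = 60.5 mm).
τ_max = 16·188.0/(π·(0.0605)³) = 4.324×10^6 Pa.

4.32 MPa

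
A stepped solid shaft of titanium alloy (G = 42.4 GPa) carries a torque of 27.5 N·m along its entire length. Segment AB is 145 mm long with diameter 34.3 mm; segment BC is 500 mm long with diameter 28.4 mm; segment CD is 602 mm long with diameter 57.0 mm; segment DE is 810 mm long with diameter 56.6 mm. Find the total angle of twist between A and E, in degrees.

0.382°

J_AB = π(0.0343)⁴/32 = 1.36×10^-7 m⁴; J_BC = π(0.0284)⁴/32 = 6.39×10^-8 m⁴; J_CD = π(0.0570)⁴/32 = 1.04×10^-6 m⁴; J_DE = π(0.0566)⁴/32 = 1.01×10^-6 m⁴.
θ = (T/G)·Σ L_i/J_i = (27.50/42.4×10⁹)·(0.145/1.36×10^-7 + 0.500/6.39×10^-8 + 0.602/1.04×10^-6 + 0.810/1.01×10^-6) = 6.668×10^-3 rad.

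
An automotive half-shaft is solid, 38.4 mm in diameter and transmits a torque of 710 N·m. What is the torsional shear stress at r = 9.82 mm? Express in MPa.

32.7 MPa

J = πd⁴/32 = π(0.0384)⁴/32 = 2.135×10^-7 m⁴.
Shear stress varies linearly with radius: τ = T·r/J = 710.0 × 0.00982 / 2.135×10^-7 = 3.266×10^7 Pa.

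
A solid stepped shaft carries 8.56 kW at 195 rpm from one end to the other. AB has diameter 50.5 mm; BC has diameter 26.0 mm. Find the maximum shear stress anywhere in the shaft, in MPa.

ω = 2π·195/60 = 20.42 rad/s, so T = P/ω = 8.56×10³ / 20.42 = 419.2 N·m.
Under the same torque, τ_max = 16T/(πd³) is largest where d is smallest — segment BC (d = 26.0 mm).
τ_max = 16·419.2/(π·(0.0260)³) = 1.215×10^8 Pa.

121 MPa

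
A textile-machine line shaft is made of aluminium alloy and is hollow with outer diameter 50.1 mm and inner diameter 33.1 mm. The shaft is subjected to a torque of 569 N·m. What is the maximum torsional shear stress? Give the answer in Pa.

2.85e7 Pa

J = π(d_o⁴ − d_i⁴)/32 = π(0.0501⁴ − 0.0331⁴)/32 = 5.007×10^-7 m⁴.
τ_max = T·r/J = 569.0 × 0.0250 / 5.007×10^-7 = 2.847×10^7 Pa.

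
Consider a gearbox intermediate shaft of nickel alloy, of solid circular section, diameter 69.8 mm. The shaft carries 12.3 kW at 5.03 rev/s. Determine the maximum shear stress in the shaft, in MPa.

ω = 2π·5.03 = 31.60 rad/s, so T = P/ω = 12.3×10³ / 31.60 = 389.2 N·m.
J = πd⁴/32 = π(0.0698)⁴/32 = 2.330×10^-6 m⁴.
τ_max = T·r/J = 389.2 × 0.0349 / 2.330×10^-6 = 5.829×10^6 Pa.

5.83 MPa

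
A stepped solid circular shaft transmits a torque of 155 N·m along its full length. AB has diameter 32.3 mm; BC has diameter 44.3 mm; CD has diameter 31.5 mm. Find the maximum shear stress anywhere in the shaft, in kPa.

25300 kPa

Under the same torque, τ_max = 16T/(πd³) is largest where d is smallest — segment CD (d = 31.5 mm).
τ_max = 16·155.0/(π·(0.0315)³) = 2.526×10^7 Pa.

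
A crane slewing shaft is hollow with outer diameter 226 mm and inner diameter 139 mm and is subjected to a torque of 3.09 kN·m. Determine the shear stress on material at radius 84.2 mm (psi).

J = π(d_o⁴ − d_i⁴)/32 = π(0.226⁴ − 0.139⁴)/32 = 2.195×10^-4 m⁴.
Shear stress varies linearly with radius: τ = T·r/J = 3090 × 0.0842 / 2.195×10^-4 = 1.186×10^6 Pa.

172 psi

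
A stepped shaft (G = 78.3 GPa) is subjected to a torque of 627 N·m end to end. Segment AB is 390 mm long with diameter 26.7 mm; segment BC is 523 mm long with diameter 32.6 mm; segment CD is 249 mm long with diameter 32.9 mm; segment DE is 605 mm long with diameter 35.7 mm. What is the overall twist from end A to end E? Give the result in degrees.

8.48°

J_AB = π(0.0267)⁴/32 = 4.99×10^-8 m⁴; J_BC = π(0.0326)⁴/32 = 1.11×10^-7 m⁴; J_CD = π(0.0329)⁴/32 = 1.15×10^-7 m⁴; J_DE = π(0.0357)⁴/32 = 1.59×10^-7 m⁴.
θ = (T/G)·Σ L_i/J_i = (627.0/78.3×10⁹)·(0.390/4.99×10^-8 + 0.523/1.11×10^-7 + 0.249/1.15×10^-7 + 0.605/1.59×10^-7) = 0.1481 rad.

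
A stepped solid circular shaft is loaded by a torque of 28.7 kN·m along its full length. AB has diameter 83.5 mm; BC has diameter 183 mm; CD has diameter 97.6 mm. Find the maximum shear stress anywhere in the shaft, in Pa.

2.51e8 Pa

Under the same torque, τ_max = 16T/(πd³) is largest where d is smallest — segment AB (d = 83.5 mm).
τ_max = 16·28700/(π·(0.0835)³) = 2.511×10^8 Pa.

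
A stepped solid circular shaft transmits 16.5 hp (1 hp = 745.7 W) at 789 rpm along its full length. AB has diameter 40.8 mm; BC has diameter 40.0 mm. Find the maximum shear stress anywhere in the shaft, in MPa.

ω = 2π·789/60 = 82.62 rad/s, so T = P/ω = 16.5×745.7 / 82.62 = 148.9 N·m.
Under the same torque, τ_max = 16T/(πd³) is largest where d is smallest — segment BC (d = 40.0 mm).
τ_max = 16·148.9/(π·(0.0400)³) = 1.185×10^7 Pa.

11.9 MPa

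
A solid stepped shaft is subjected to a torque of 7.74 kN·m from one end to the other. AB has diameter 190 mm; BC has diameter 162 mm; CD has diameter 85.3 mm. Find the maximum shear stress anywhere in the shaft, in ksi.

9.21 ksi

Under the same torque, τ_max = 16T/(πd³) is largest where d is smallest — segment CD (d = 85.3 mm).
τ_max = 16·7740/(π·(0.0853)³) = 6.351×10^7 Pa.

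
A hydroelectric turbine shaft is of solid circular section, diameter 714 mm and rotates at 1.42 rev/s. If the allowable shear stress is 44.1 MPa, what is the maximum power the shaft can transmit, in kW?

28100 kW

J = πd⁴/32 = π(0.714)⁴/32 = 0.02551 m⁴.
T_max = τ_allow·J/r = 4.41×10^7 × 0.02551 / 0.357 = 3.152e6 N·m.
ω = 2π·1.42 = 8.922 rad/s, so P_max = T_max·ω = 2.812×10^7 W.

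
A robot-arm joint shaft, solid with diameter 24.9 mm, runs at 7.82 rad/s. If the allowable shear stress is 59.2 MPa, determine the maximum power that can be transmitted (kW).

1.40 kW

J = πd⁴/32 = π(0.0249)⁴/32 = 3.774×10^-8 m⁴.
T_max = τ_allow·J/r = 5.92×10^7 × 3.774×10^-8 / 0.0124 = 179.5 N·m.
ω = 7.82 rad/s, so P_max = T_max·ω = 1403 W.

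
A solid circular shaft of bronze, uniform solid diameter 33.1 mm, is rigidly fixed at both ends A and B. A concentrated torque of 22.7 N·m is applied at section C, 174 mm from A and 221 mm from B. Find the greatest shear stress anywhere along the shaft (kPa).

With uniform GJ and both ends fixed, compatibility θ_AC = θ_CB gives T_A·a = T_B·b, together with T_A + T_B = T₀.
T_A = T₀·b/(a+b) = 22.70·221/395.0 = 12.70 N·m; T_B = 9.999 N·m.
τ in each portion: τ_AC = 1.78×10^6 Pa, τ_CB = 1.40×10^6 Pa; maximum is in AC.
τ_max = T_AC·r/J = 12.70·0.0166/1.18×10^-7 = 1.784×10^6 Pa.

1780 kPa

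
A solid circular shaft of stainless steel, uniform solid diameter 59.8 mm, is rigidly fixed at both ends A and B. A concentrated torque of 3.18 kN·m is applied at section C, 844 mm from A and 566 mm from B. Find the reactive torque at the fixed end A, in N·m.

1280 N·m

With uniform GJ and both ends fixed, compatibility θ_AC = θ_CB gives T_A·a = T_B·b, together with T_A + T_B = T₀.
T_A = T₀·b/(a+b) = 3180·566/1410 = 1277 N·m; T_B = 1903 N·m.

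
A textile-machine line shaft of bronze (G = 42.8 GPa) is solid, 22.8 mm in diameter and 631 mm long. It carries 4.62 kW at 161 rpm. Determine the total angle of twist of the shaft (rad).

0.152 rad

ω = 2π·161/60 = 16.86 rad/s, so T = P/ω = 4.62×10³ / 16.86 = 274.0 N·m.
J = πd⁴/32 = π(0.0228)⁴/32 = 2.653×10^-8 m⁴.
θ = T·L/(G·J) = 274.0 × 0.631 / (42.8×10⁹ × 2.653×10^-8) = 0.1523 rad.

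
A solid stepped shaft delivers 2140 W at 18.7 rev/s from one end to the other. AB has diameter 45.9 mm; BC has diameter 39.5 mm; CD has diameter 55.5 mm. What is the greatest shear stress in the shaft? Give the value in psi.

218 psi

ω = 2π·18.7 = 117.5 rad/s, so T = P/ω = 2140 / 117.5 = 18.21 N·m.
Under the same torque, τ_max = 16T/(πd³) is largest where d is smallest — segment BC (d = 39.5 mm).
τ_max = 16·18.21/(π·(0.0395)³) = 1.505×10^6 Pa.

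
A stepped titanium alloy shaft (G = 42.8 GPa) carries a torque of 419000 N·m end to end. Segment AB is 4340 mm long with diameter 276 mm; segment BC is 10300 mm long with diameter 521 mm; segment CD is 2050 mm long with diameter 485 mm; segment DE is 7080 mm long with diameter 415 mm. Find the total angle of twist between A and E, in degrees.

6.65°

J_AB = π(0.276)⁴/32 = 5.70×10^-4 m⁴; J_BC = π(0.521)⁴/32 = 7.23×10^-3 m⁴; J_CD = π(0.485)⁴/32 = 5.43×10^-3 m⁴; J_DE = π(0.415)⁴/32 = 2.91×10^-3 m⁴.
θ = (T/G)·Σ L_i/J_i = (419000/42.8×10⁹)·(4.34/5.70×10^-4 + 10.3/7.23×10^-3 + 2.05/5.43×10^-3 + 7.08/2.91×10^-3) = 0.1160 rad.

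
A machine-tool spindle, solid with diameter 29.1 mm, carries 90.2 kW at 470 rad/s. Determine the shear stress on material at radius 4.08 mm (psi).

1610 psi

ω = 470 rad/s, so T = P/ω = 90.2×10³ / 470.0 = 191.9 N·m.
J = πd⁴/32 = π(0.0291)⁴/32 = 7.040×10^-8 m⁴.
Shear stress varies linearly with radius: τ = T·r/J = 191.9 × 0.00408 / 7.040×10^-8 = 1.112×10^7 Pa.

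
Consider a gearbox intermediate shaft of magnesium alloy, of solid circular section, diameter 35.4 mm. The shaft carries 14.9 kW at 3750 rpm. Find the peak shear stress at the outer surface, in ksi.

0.632 ksi

ω = 2π·3750/60 = 392.7 rad/s, so T = P/ω = 14.9×10³ / 392.7 = 37.94 N·m.
J = πd⁴/32 = π(0.0354)⁴/32 = 1.542×10^-7 m⁴.
τ_max = T·r/J = 37.94 × 0.0177 / 1.542×10^-7 = 4.356×10^6 Pa.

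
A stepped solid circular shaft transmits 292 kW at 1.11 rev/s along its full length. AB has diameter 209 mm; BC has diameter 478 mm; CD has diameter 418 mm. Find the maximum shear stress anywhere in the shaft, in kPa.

23400 kPa

ω = 2π·1.11 = 6.974 rad/s, so T = P/ω = 292×10³ / 6.974 = 41870 N·m.
Under the same torque, τ_max = 16T/(πd³) is largest where d is smallest — segment AB (d = 209 mm).
τ_max = 16·41870/(π·(0.209)³) = 2.336×10^7 Pa.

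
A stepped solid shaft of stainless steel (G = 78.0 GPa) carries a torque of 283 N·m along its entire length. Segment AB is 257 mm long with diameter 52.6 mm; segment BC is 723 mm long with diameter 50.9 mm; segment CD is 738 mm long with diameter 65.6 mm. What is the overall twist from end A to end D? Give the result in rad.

J_AB = π(0.0526)⁴/32 = 7.52×10^-7 m⁴; J_BC = π(0.0509)⁴/32 = 6.59×10^-7 m⁴; J_CD = π(0.0656)⁴/32 = 1.82×10^-6 m⁴.
θ = (T/G)·Σ L_i/J_i = (283.0/78.0×10⁹)·(0.257/7.52×10^-7 + 0.723/6.59×10^-7 + 0.738/1.82×10^-6) = 6.694×10^-3 rad.

0.00669 rad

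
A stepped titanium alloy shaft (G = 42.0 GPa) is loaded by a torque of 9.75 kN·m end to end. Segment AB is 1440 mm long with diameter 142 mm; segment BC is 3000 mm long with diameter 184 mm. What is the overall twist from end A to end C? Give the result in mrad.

J_AB = π(0.142)⁴/32 = 3.99×10^-5 m⁴; J_BC = π(0.184)⁴/32 = 1.13×10^-4 m⁴.
θ = (T/G)·Σ L_i/J_i = (9750/42.0×10⁹)·(1.44/3.99×10^-5 + 3.00/1.13×10^-4) = 0.01456 rad.

14.6 mrad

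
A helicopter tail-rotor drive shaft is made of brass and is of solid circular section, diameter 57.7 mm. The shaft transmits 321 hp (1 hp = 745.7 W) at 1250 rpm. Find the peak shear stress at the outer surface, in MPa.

48.5 MPa

ω = 2π·1250/60 = 130.9 rad/s, so T = P/ω = 321×745.7 / 130.9 = 1829 N·m.
J = πd⁴/32 = π(0.0577)⁴/32 = 1.088×10^-6 m⁴.
τ_max = T·r/J = 1829 × 0.0289 / 1.088×10^-6 = 4.848×10^7 Pa.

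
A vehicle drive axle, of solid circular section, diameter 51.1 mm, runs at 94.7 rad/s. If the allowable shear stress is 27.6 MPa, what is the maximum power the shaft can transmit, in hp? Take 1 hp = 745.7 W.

91.8 hp

J = πd⁴/32 = π(0.0511)⁴/32 = 6.694×10^-7 m⁴.
T_max = τ_allow·J/r = 2.76×10^7 × 6.694×10^-7 / 0.0255 = 723.1 N·m.
ω = 94.7 rad/s, so P_max = T_max·ω = 6.848×10^4 W.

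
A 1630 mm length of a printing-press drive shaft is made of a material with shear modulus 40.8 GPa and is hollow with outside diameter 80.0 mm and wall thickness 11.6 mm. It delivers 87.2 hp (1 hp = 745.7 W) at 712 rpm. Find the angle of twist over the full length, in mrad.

ω = 2π·712/60 = 74.56 rad/s, so T = P/ω = 87.2×745.7 / 74.56 = 872.1 N·m.
J = π(d_o⁴ − d_i⁴)/32 = π(0.0800⁴ − 0.0568⁴)/32 = 2.999×10^-6 m⁴.
θ = T·L/(G·J) = 872.1 × 1.63 / (40.8×10⁹ × 2.999×10^-6) = 0.01162 rad.

11.6 mrad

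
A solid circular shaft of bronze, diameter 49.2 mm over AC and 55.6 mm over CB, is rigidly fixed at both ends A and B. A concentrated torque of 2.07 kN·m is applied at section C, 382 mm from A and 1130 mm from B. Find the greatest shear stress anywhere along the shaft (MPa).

Compatibility: T_A·a/J_AC = T_B·b/J_CB with T_A + T_B = T₀.
J_AC = 5.75×10^-7 m⁴, J_CB = 9.38×10^-7 m⁴, so T_A = T₀·(J_AC/a)/((J_AC/a)+(J_CB/b)) = 1334 N·m, T_B = 735.7 N·m.
τ in each portion: τ_AC = 5.71×10^7 Pa, τ_CB = 2.18×10^7 Pa; maximum is in AC.
τ_max = T_AC·r/J = 1334·0.0246/5.75×10^-7 = 5.706×10^7 Pa.

57.1 MPa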